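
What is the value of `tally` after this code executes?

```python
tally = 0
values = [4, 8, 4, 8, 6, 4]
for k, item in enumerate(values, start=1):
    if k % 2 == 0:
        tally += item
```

Let's trace through this code step by step.

Initialize: tally = 0
Initialize: values = [4, 8, 4, 8, 6, 4]
Entering loop: for k, item in enumerate(values, start=1):

After execution: tally = 20
20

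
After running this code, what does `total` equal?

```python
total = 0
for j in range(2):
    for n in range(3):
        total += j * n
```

Let's trace through this code step by step.

Initialize: total = 0
Entering loop: for j in range(2):

After execution: total = 3
3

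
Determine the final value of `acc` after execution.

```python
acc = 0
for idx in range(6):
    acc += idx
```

Let's trace through this code step by step.

Initialize: acc = 0
Entering loop: for idx in range(6):

After execution: acc = 15
15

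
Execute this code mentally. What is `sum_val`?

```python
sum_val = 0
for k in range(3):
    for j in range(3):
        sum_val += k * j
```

Let's trace through this code step by step.

Initialize: sum_val = 0
Entering loop: for k in range(3):

After execution: sum_val = 9
9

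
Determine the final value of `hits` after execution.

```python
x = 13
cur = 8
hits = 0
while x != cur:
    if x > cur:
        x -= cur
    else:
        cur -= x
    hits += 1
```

Let's trace through this code step by step.

Initialize: x = 13
Initialize: cur = 8
Initialize: hits = 0
Entering loop: while x != cur:

After execution: hits = 5
5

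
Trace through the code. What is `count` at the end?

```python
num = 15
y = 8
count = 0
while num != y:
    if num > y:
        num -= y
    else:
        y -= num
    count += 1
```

Let's trace through this code step by step.

Initialize: num = 15
Initialize: y = 8
Initialize: count = 0
Entering loop: while num != y:

After execution: count = 8
8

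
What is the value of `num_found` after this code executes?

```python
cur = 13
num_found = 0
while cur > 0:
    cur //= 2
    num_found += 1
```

Let's trace through this code step by step.

Initialize: cur = 13
Initialize: num_found = 0
Entering loop: while cur > 0:

After execution: num_found = 4
4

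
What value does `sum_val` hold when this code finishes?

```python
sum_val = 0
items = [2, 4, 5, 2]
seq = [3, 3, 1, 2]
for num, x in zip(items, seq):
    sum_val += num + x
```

Let's trace through this code step by step.

Initialize: sum_val = 0
Initialize: items = [2, 4, 5, 2]
Initialize: seq = [3, 3, 1, 2]
Entering loop: for num, x in zip(items, seq):

After execution: sum_val = 22
22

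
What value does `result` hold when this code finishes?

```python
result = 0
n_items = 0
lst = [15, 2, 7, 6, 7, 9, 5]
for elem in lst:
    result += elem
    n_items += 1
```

Let's trace through this code step by step.

Initialize: result = 0
Initialize: n_items = 0
Initialize: lst = [15, 2, 7, 6, 7, 9, 5]
Entering loop: for elem in lst:

After execution: result = 51
51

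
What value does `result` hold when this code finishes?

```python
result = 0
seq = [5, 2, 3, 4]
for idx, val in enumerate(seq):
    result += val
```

Let's trace through this code step by step.

Initialize: result = 0
Initialize: seq = [5, 2, 3, 4]
Entering loop: for idx, val in enumerate(seq):

After execution: result = 14
14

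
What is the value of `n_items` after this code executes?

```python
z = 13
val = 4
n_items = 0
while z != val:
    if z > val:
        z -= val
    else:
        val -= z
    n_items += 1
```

Let's trace through this code step by step.

Initialize: z = 13
Initialize: val = 4
Initialize: n_items = 0
Entering loop: while z != val:

After execution: n_items = 6
6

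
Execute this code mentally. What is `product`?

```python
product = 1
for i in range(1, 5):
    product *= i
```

Let's trace through this code step by step.

Initialize: product = 1
Entering loop: for i in range(1, 5):

After execution: product = 24
24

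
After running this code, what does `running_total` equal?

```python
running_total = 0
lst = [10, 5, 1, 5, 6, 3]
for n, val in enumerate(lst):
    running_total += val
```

Let's trace through this code step by step.

Initialize: running_total = 0
Initialize: lst = [10, 5, 1, 5, 6, 3]
Entering loop: for n, val in enumerate(lst):

After execution: running_total = 30
30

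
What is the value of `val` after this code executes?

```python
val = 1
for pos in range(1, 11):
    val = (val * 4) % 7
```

Let's trace through this code step by step.

Initialize: val = 1
Entering loop: for pos in range(1, 11):

After execution: val = 4
4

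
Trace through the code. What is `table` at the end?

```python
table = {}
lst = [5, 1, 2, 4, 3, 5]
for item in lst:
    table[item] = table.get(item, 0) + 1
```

Let's trace through this code step by step.

Initialize: table = {}
Initialize: lst = [5, 1, 2, 4, 3, 5]
Entering loop: for item in lst:

After execution: table = {5: 2, 1: 1, 2: 1, 4: 1, 3: 1}
{5: 2, 1: 1, 2: 1, 4: 1, 3: 1}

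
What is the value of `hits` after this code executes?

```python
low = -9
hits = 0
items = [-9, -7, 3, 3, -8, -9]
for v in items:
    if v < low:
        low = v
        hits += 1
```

Let's trace through this code step by step.

Initialize: low = -9
Initialize: hits = 0
Initialize: items = [-9, -7, 3, 3, -8, -9]
Entering loop: for v in items:

After execution: hits = 0
0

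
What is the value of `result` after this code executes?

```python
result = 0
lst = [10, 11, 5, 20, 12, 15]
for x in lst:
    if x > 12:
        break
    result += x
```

Let's trace through this code step by step.

Initialize: result = 0
Initialize: lst = [10, 11, 5, 20, 12, 15]
Entering loop: for x in lst:

After execution: result = 26
26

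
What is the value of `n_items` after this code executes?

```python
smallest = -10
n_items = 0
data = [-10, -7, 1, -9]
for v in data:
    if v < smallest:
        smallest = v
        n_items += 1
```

Let's trace through this code step by step.

Initialize: smallest = -10
Initialize: n_items = 0
Initialize: data = [-10, -7, 1, -9]
Entering loop: for v in data:

After execution: n_items = 0
0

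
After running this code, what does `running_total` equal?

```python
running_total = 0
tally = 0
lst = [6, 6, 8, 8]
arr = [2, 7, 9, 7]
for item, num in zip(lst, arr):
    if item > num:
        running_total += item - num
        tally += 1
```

Let's trace through this code step by step.

Initialize: running_total = 0
Initialize: tally = 0
Initialize: lst = [6, 6, 8, 8]
Initialize: arr = [2, 7, 9, 7]
Entering loop: for item, num in zip(lst, arr):

After execution: running_total = 5
5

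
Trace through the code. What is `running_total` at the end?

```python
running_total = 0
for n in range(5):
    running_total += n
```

Let's trace through this code step by step.

Initialize: running_total = 0
Entering loop: for n in range(5):

After execution: running_total = 10
10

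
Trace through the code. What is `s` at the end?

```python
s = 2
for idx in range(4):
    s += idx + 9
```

Let's trace through this code step by step.

Initialize: s = 2
Entering loop: for idx in range(4):

After execution: s = 44
44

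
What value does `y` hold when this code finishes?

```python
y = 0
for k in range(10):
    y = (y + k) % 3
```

Let's trace through this code step by step.

Initialize: y = 0
Entering loop: for k in range(10):

After execution: y = 0
0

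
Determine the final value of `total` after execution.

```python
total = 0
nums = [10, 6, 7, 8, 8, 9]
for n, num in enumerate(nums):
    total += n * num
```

Let's trace through this code step by step.

Initialize: total = 0
Initialize: nums = [10, 6, 7, 8, 8, 9]
Entering loop: for n, num in enumerate(nums):

After execution: total = 121
121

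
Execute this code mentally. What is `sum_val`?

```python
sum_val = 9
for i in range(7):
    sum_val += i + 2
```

Let's trace through this code step by step.

Initialize: sum_val = 9
Entering loop: for i in range(7):

After execution: sum_val = 44
44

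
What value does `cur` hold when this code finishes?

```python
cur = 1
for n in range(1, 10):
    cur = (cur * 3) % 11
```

Let's trace through this code step by step.

Initialize: cur = 1
Entering loop: for n in range(1, 10):

After execution: cur = 4
4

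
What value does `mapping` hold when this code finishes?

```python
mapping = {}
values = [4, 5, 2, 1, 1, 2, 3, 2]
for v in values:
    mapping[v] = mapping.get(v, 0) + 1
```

Let's trace through this code step by step.

Initialize: mapping = {}
Initialize: values = [4, 5, 2, 1, 1, 2, 3, 2]
Entering loop: for v in values:

After execution: mapping = {4: 1, 5: 1, 2: 3, 1: 2, 3: 1}
{4: 1, 5: 1, 2: 3, 1: 2, 3: 1}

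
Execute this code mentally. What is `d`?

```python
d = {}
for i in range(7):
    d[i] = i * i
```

Let's trace through this code step by step.

Initialize: d = {}
Entering loop: for i in range(7):

After execution: d = {0: 0, 1: 1, 2: 4, 3: 9, 4: 16, 5: 25, 6: 36}
{0: 0, 1: 1, 2: 4, 3: 9, 4: 16, 5: 25, 6: 36}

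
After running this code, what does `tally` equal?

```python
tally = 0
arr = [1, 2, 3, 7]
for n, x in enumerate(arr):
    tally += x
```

Let's trace through this code step by step.

Initialize: tally = 0
Initialize: arr = [1, 2, 3, 7]
Entering loop: for n, x in enumerate(arr):

After execution: tally = 13
13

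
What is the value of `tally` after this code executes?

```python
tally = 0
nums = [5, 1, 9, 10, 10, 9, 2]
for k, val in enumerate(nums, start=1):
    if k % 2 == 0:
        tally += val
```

Let's trace through this code step by step.

Initialize: tally = 0
Initialize: nums = [5, 1, 9, 10, 10, 9, 2]
Entering loop: for k, val in enumerate(nums, start=1):

After execution: tally = 20
20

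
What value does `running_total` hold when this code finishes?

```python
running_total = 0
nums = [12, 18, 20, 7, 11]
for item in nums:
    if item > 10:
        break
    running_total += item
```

Let's trace through this code step by step.

Initialize: running_total = 0
Initialize: nums = [12, 18, 20, 7, 11]
Entering loop: for item in nums:

After execution: running_total = 0
0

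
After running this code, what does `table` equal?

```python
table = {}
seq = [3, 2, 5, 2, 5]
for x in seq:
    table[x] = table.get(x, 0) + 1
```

Let's trace through this code step by step.

Initialize: table = {}
Initialize: seq = [3, 2, 5, 2, 5]
Entering loop: for x in seq:

After execution: table = {3: 1, 2: 2, 5: 2}
{3: 1, 2: 2, 5: 2}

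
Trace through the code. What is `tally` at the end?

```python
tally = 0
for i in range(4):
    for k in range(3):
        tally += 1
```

Let's trace through this code step by step.

Initialize: tally = 0
Entering loop: for i in range(4):

After execution: tally = 12
12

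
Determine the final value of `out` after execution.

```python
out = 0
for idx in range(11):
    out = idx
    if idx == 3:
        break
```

Let's trace through this code step by step.

Initialize: out = 0
Entering loop: for idx in range(11):

After execution: out = 3
3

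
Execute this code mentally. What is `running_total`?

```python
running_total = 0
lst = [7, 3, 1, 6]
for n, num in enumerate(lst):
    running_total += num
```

Let's trace through this code step by step.

Initialize: running_total = 0
Initialize: lst = [7, 3, 1, 6]
Entering loop: for n, num in enumerate(lst):

After execution: running_total = 17
17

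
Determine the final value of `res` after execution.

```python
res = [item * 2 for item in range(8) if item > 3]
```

Let's trace through this code step by step.

Initialize: res = [item * 2 for item in range(8) if item > 3]

After execution: res = [8, 10, 12, 14]
[8, 10, 12, 14]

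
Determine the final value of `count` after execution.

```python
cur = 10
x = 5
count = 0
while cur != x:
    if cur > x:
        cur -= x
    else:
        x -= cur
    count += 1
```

Let's trace through this code step by step.

Initialize: cur = 10
Initialize: x = 5
Initialize: count = 0
Entering loop: while cur != x:

After execution: count = 1
1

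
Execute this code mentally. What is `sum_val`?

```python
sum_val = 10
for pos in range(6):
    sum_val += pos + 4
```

Let's trace through this code step by step.

Initialize: sum_val = 10
Entering loop: for pos in range(6):

After execution: sum_val = 49
49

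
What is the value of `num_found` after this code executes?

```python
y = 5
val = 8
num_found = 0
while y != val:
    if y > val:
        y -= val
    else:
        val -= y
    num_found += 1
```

Let's trace through this code step by step.

Initialize: y = 5
Initialize: val = 8
Initialize: num_found = 0
Entering loop: while y != val:

After execution: num_found = 4
4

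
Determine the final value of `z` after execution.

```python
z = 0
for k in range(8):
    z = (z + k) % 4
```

Let's trace through this code step by step.

Initialize: z = 0
Entering loop: for k in range(8):

After execution: z = 0
0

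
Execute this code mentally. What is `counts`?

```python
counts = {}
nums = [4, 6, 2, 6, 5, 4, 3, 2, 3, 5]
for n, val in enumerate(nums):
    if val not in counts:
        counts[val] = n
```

Let's trace through this code step by step.

Initialize: counts = {}
Initialize: nums = [4, 6, 2, 6, 5, 4, 3, 2, 3, 5]
Entering loop: for n, val in enumerate(nums):

After execution: counts = {4: 0, 6: 1, 2: 2, 5: 4, 3: 6}
{4: 0, 6: 1, 2: 2, 5: 4, 3: 6}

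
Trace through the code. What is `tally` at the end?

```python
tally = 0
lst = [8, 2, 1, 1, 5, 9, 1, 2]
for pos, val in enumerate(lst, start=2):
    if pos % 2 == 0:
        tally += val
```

Let's trace through this code step by step.

Initialize: tally = 0
Initialize: lst = [8, 2, 1, 1, 5, 9, 1, 2]
Entering loop: for pos, val in enumerate(lst, start=2):

After execution: tally = 15
15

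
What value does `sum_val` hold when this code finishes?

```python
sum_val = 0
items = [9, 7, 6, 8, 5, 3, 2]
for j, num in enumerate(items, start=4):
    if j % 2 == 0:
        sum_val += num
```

Let's trace through this code step by step.

Initialize: sum_val = 0
Initialize: items = [9, 7, 6, 8, 5, 3, 2]
Entering loop: for j, num in enumerate(items, start=4):

After execution: sum_val = 22
22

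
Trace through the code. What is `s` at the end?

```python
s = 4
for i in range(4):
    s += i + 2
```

Let's trace through this code step by step.

Initialize: s = 4
Entering loop: for i in range(4):

After execution: s = 18
18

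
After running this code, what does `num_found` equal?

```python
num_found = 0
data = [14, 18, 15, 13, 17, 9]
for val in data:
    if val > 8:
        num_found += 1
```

Let's trace through this code step by step.

Initialize: num_found = 0
Initialize: data = [14, 18, 15, 13, 17, 9]
Entering loop: for val in data:

After execution: num_found = 6
6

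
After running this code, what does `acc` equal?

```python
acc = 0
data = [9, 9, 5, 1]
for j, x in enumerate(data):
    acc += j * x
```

Let's trace through this code step by step.

Initialize: acc = 0
Initialize: data = [9, 9, 5, 1]
Entering loop: for j, x in enumerate(data):

After execution: acc = 22
22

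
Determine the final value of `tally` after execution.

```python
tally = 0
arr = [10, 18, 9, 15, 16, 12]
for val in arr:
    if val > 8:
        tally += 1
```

Let's trace through this code step by step.

Initialize: tally = 0
Initialize: arr = [10, 18, 9, 15, 16, 12]
Entering loop: for val in arr:

After execution: tally = 6
6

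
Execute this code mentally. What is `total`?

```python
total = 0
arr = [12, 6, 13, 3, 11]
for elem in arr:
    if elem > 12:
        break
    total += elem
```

Let's trace through this code step by step.

Initialize: total = 0
Initialize: arr = [12, 6, 13, 3, 11]
Entering loop: for elem in arr:

After execution: total = 18
18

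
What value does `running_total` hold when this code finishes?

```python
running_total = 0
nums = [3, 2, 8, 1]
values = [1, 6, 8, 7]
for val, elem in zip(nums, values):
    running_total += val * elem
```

Let's trace through this code step by step.

Initialize: running_total = 0
Initialize: nums = [3, 2, 8, 1]
Initialize: values = [1, 6, 8, 7]
Entering loop: for val, elem in zip(nums, values):

After execution: running_total = 86
86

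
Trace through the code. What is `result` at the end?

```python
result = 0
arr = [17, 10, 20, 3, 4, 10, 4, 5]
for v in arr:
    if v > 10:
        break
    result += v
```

Let's trace through this code step by step.

Initialize: result = 0
Initialize: arr = [17, 10, 20, 3, 4, 10, 4, 5]
Entering loop: for v in arr:

After execution: result = 0
0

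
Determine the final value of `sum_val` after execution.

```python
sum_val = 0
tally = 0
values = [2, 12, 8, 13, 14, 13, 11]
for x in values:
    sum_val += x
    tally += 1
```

Let's trace through this code step by step.

Initialize: sum_val = 0
Initialize: tally = 0
Initialize: values = [2, 12, 8, 13, 14, 13, 11]
Entering loop: for x in values:

After execution: sum_val = 73
73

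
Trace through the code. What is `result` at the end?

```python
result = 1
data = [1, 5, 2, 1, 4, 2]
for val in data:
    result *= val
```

Let's trace through this code step by step.

Initialize: result = 1
Initialize: data = [1, 5, 2, 1, 4, 2]
Entering loop: for val in data:

After execution: result = 80
80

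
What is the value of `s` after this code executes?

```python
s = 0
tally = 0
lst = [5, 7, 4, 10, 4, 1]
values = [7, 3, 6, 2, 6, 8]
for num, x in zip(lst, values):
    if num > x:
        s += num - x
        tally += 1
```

Let's trace through this code step by step.

Initialize: s = 0
Initialize: tally = 0
Initialize: lst = [5, 7, 4, 10, 4, 1]
Initialize: values = [7, 3, 6, 2, 6, 8]
Entering loop: for num, x in zip(lst, values):

After execution: s = 12
12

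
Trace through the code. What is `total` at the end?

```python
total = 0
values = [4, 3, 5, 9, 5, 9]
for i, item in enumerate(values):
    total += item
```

Let's trace through this code step by step.

Initialize: total = 0
Initialize: values = [4, 3, 5, 9, 5, 9]
Entering loop: for i, item in enumerate(values):

After execution: total = 35
35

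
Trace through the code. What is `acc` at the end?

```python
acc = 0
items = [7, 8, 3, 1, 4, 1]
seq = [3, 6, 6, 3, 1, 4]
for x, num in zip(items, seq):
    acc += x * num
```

Let's trace through this code step by step.

Initialize: acc = 0
Initialize: items = [7, 8, 3, 1, 4, 1]
Initialize: seq = [3, 6, 6, 3, 1, 4]
Entering loop: for x, num in zip(items, seq):

After execution: acc = 98
98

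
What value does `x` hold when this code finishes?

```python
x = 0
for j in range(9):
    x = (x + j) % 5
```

Let's trace through this code step by step.

Initialize: x = 0
Entering loop: for j in range(9):

After execution: x = 1
1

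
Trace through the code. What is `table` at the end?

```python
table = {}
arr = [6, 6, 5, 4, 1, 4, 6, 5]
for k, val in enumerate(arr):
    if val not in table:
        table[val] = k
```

Let's trace through this code step by step.

Initialize: table = {}
Initialize: arr = [6, 6, 5, 4, 1, 4, 6, 5]
Entering loop: for k, val in enumerate(arr):

After execution: table = {6: 0, 5: 2, 4: 3, 1: 4}
{6: 0, 5: 2, 4: 3, 1: 4}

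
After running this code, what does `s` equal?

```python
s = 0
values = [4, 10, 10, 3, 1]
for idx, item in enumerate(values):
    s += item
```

Let's trace through this code step by step.

Initialize: s = 0
Initialize: values = [4, 10, 10, 3, 1]
Entering loop: for idx, item in enumerate(values):

After execution: s = 28
28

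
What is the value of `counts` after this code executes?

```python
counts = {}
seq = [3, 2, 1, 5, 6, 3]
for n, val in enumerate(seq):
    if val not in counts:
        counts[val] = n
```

Let's trace through this code step by step.

Initialize: counts = {}
Initialize: seq = [3, 2, 1, 5, 6, 3]
Entering loop: for n, val in enumerate(seq):

After execution: counts = {3: 0, 2: 1, 1: 2, 5: 3, 6: 4}
{3: 0, 2: 1, 1: 2, 5: 3, 6: 4}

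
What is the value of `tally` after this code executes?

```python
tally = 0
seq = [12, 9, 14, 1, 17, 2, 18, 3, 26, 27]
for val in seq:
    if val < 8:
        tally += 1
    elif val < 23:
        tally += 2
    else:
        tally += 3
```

Let's trace through this code step by step.

Initialize: tally = 0
Initialize: seq = [12, 9, 14, 1, 17, 2, 18, 3, 26, 27]
Entering loop: for val in seq:

After execution: tally = 19
19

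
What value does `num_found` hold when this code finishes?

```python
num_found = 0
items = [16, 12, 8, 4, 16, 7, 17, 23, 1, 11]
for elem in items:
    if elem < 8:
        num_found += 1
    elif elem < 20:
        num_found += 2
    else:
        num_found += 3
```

Let's trace through this code step by step.

Initialize: num_found = 0
Initialize: items = [16, 12, 8, 4, 16, 7, 17, 23, 1, 11]
Entering loop: for elem in items:

After execution: num_found = 18
18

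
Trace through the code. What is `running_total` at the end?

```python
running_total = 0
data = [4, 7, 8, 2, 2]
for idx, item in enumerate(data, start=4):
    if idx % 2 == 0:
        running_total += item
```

Let's trace through this code step by step.

Initialize: running_total = 0
Initialize: data = [4, 7, 8, 2, 2]
Entering loop: for idx, item in enumerate(data, start=4):

After execution: running_total = 14
14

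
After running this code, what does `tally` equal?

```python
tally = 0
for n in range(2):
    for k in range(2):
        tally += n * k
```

Let's trace through this code step by step.

Initialize: tally = 0
Entering loop: for n in range(2):

After execution: tally = 1
1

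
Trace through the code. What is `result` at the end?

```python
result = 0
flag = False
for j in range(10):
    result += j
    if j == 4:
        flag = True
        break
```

Let's trace through this code step by step.

Initialize: result = 0
Initialize: flag = False
Entering loop: for j in range(10):

After execution: result = 10
10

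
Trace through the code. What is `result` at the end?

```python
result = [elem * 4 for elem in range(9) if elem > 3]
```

Let's trace through this code step by step.

Initialize: result = [elem * 4 for elem in range(9) if elem > 3]

After execution: result = [16, 20, 24, 28, 32]
[16, 20, 24, 28, 32]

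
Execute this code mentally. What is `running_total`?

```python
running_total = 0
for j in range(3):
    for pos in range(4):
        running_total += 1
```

Let's trace through this code step by step.

Initialize: running_total = 0
Entering loop: for j in range(3):

After execution: running_total = 12
12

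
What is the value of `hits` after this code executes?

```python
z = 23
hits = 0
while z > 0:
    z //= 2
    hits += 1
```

Let's trace through this code step by step.

Initialize: z = 23
Initialize: hits = 0
Entering loop: while z > 0:

After execution: hits = 5
5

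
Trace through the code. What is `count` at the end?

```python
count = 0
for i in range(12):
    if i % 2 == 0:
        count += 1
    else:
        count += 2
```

Let's trace through this code step by step.

Initialize: count = 0
Entering loop: for i in range(12):

After execution: count = 18
18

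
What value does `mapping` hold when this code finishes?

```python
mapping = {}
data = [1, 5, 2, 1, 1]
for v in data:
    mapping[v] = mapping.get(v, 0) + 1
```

Let's trace through this code step by step.

Initialize: mapping = {}
Initialize: data = [1, 5, 2, 1, 1]
Entering loop: for v in data:

After execution: mapping = {1: 3, 5: 1, 2: 1}
{1: 3, 5: 1, 2: 1}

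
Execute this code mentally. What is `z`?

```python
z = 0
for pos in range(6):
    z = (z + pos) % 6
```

Let's trace through this code step by step.

Initialize: z = 0
Entering loop: for pos in range(6):

After execution: z = 3
3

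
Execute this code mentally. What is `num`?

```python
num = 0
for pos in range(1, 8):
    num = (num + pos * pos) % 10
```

Let's trace through this code step by step.

Initialize: num = 0
Entering loop: for pos in range(1, 8):

After execution: num = 0
0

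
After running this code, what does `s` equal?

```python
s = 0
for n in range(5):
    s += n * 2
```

Let's trace through this code step by step.

Initialize: s = 0
Entering loop: for n in range(5):

After execution: s = 20
20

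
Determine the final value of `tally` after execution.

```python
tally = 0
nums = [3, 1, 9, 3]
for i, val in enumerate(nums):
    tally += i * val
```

Let's trace through this code step by step.

Initialize: tally = 0
Initialize: nums = [3, 1, 9, 3]
Entering loop: for i, val in enumerate(nums):

After execution: tally = 28
28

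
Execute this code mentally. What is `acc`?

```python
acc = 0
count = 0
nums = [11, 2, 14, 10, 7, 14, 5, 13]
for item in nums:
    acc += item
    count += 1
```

Let's trace through this code step by step.

Initialize: acc = 0
Initialize: count = 0
Initialize: nums = [11, 2, 14, 10, 7, 14, 5, 13]
Entering loop: for item in nums:

After execution: acc = 76
76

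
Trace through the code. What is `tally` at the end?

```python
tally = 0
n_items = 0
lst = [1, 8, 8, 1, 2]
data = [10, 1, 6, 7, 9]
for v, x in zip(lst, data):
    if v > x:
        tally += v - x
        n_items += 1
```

Let's trace through this code step by step.

Initialize: tally = 0
Initialize: n_items = 0
Initialize: lst = [1, 8, 8, 1, 2]
Initialize: data = [10, 1, 6, 7, 9]
Entering loop: for v, x in zip(lst, data):

After execution: tally = 9
9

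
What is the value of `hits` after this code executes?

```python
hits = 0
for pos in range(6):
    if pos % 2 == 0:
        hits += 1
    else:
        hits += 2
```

Let's trace through this code step by step.

Initialize: hits = 0
Entering loop: for pos in range(6):

After execution: hits = 9
9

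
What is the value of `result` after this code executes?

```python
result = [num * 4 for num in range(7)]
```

Let's trace through this code step by step.

Initialize: result = [num * 4 for num in range(7)]

After execution: result = [0, 4, 8, 12, 16, 20, 24]
[0, 4, 8, 12, 16, 20, 24]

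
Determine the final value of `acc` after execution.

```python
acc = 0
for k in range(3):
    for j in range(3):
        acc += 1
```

Let's trace through this code step by step.

Initialize: acc = 0
Entering loop: for k in range(3):

After execution: acc = 9
9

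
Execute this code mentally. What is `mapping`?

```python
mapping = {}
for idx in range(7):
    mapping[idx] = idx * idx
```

Let's trace through this code step by step.

Initialize: mapping = {}
Entering loop: for idx in range(7):

After execution: mapping = {0: 0, 1: 1, 2: 4, 3: 9, 4: 16, 5: 25, 6: 36}
{0: 0, 1: 1, 2: 4, 3: 9, 4: 16, 5: 25, 6: 36}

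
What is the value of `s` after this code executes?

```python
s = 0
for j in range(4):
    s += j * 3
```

Let's trace through this code step by step.

Initialize: s = 0
Entering loop: for j in range(4):

After execution: s = 18
18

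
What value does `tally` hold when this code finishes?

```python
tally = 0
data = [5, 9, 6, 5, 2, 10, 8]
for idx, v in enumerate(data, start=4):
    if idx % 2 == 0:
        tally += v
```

Let's trace through this code step by step.

Initialize: tally = 0
Initialize: data = [5, 9, 6, 5, 2, 10, 8]
Entering loop: for idx, v in enumerate(data, start=4):

After execution: tally = 21
21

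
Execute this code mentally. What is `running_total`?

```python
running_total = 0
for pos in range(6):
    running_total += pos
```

Let's trace through this code step by step.

Initialize: running_total = 0
Entering loop: for pos in range(6):

After execution: running_total = 15
15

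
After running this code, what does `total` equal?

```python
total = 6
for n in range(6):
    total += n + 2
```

Let's trace through this code step by step.

Initialize: total = 6
Entering loop: for n in range(6):

After execution: total = 33
33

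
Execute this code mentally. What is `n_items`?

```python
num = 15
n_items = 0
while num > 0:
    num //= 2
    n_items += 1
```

Let's trace through this code step by step.

Initialize: num = 15
Initialize: n_items = 0
Entering loop: while num > 0:

After execution: n_items = 4
4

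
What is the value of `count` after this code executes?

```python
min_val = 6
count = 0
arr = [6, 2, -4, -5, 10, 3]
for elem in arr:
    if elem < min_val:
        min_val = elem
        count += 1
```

Let's trace through this code step by step.

Initialize: min_val = 6
Initialize: count = 0
Initialize: arr = [6, 2, -4, -5, 10, 3]
Entering loop: for elem in arr:

After execution: count = 3
3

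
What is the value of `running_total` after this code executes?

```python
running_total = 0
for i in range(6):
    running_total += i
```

Let's trace through this code step by step.

Initialize: running_total = 0
Entering loop: for i in range(6):

After execution: running_total = 15
15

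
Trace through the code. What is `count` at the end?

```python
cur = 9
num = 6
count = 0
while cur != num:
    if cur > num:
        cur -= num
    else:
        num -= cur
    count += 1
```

Let's trace through this code step by step.

Initialize: cur = 9
Initialize: num = 6
Initialize: count = 0
Entering loop: while cur != num:

After execution: count = 2
2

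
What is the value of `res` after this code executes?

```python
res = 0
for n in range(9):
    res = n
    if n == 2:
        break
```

Let's trace through this code step by step.

Initialize: res = 0
Entering loop: for n in range(9):

After execution: res = 2
2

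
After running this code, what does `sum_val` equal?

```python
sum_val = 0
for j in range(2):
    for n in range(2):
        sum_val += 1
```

Let's trace through this code step by step.

Initialize: sum_val = 0
Entering loop: for j in range(2):

After execution: sum_val = 4
4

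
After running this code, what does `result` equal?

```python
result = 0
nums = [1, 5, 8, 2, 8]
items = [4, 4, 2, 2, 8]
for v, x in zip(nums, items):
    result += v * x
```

Let's trace through this code step by step.

Initialize: result = 0
Initialize: nums = [1, 5, 8, 2, 8]
Initialize: items = [4, 4, 2, 2, 8]
Entering loop: for v, x in zip(nums, items):

After execution: result = 108
108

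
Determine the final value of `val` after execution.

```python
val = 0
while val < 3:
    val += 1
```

Let's trace through this code step by step.

Initialize: val = 0
Entering loop: while val < 3:

After execution: val = 3
3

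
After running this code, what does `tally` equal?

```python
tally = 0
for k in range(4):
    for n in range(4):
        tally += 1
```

Let's trace through this code step by step.

Initialize: tally = 0
Entering loop: for k in range(4):

After execution: tally = 16
16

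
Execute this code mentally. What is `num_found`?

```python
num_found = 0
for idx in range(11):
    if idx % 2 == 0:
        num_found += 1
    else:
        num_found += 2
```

Let's trace through this code step by step.

Initialize: num_found = 0
Entering loop: for idx in range(11):

After execution: num_found = 16
16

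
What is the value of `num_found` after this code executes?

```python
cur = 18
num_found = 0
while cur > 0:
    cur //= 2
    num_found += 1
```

Let's trace through this code step by step.

Initialize: cur = 18
Initialize: num_found = 0
Entering loop: while cur > 0:

After execution: num_found = 5
5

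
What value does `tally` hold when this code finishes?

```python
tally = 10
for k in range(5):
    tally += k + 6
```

Let's trace through this code step by step.

Initialize: tally = 10
Entering loop: for k in range(5):

After execution: tally = 50
50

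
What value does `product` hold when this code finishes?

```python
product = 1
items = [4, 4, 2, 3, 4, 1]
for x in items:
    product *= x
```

Let's trace through this code step by step.

Initialize: product = 1
Initialize: items = [4, 4, 2, 3, 4, 1]
Entering loop: for x in items:

After execution: product = 384
384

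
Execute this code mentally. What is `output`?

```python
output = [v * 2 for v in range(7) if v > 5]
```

Let's trace through this code step by step.

Initialize: output = [v * 2 for v in range(7) if v > 5]

After execution: output = [12]
[12]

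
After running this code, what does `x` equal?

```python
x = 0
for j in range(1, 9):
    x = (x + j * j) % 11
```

Let's trace through this code step by step.

Initialize: x = 0
Entering loop: for j in range(1, 9):

After execution: x = 6
6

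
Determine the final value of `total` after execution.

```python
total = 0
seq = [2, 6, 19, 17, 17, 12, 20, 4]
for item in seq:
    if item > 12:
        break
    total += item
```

Let's trace through this code step by step.

Initialize: total = 0
Initialize: seq = [2, 6, 19, 17, 17, 12, 20, 4]
Entering loop: for item in seq:

After execution: total = 8
8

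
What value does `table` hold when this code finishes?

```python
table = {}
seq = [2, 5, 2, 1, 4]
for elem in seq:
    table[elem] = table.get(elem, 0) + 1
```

Let's trace through this code step by step.

Initialize: table = {}
Initialize: seq = [2, 5, 2, 1, 4]
Entering loop: for elem in seq:

After execution: table = {2: 2, 5: 1, 1: 1, 4: 1}
{2: 2, 5: 1, 1: 1, 4: 1}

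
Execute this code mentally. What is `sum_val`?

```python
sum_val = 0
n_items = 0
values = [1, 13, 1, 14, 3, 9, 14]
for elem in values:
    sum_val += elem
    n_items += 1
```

Let's trace through this code step by step.

Initialize: sum_val = 0
Initialize: n_items = 0
Initialize: values = [1, 13, 1, 14, 3, 9, 14]
Entering loop: for elem in values:

After execution: sum_val = 55
55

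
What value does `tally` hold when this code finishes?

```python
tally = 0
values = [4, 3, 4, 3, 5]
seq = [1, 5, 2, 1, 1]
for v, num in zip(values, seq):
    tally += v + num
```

Let's trace through this code step by step.

Initialize: tally = 0
Initialize: values = [4, 3, 4, 3, 5]
Initialize: seq = [1, 5, 2, 1, 1]
Entering loop: for v, num in zip(values, seq):

After execution: tally = 29
29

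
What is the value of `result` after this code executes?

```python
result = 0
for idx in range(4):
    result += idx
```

Let's trace through this code step by step.

Initialize: result = 0
Entering loop: for idx in range(4):

After execution: result = 6
6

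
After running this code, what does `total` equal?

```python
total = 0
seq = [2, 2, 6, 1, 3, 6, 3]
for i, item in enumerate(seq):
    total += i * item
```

Let's trace through this code step by step.

Initialize: total = 0
Initialize: seq = [2, 2, 6, 1, 3, 6, 3]
Entering loop: for i, item in enumerate(seq):

After execution: total = 77
77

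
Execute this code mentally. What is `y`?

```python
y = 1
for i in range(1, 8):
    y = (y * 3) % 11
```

Let's trace through this code step by step.

Initialize: y = 1
Entering loop: for i in range(1, 8):

After execution: y = 9
9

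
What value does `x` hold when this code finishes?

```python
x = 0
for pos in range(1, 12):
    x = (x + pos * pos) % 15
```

Let's trace through this code step by step.

Initialize: x = 0
Entering loop: for pos in range(1, 12):

After execution: x = 11
11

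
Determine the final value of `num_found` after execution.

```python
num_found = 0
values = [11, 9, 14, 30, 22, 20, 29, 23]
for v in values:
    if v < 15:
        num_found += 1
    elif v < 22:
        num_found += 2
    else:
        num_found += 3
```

Let's trace through this code step by step.

Initialize: num_found = 0
Initialize: values = [11, 9, 14, 30, 22, 20, 29, 23]
Entering loop: for v in values:

After execution: num_found = 17
17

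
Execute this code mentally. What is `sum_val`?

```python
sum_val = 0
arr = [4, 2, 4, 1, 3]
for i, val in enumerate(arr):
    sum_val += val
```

Let's trace through this code step by step.

Initialize: sum_val = 0
Initialize: arr = [4, 2, 4, 1, 3]
Entering loop: for i, val in enumerate(arr):

After execution: sum_val = 14
14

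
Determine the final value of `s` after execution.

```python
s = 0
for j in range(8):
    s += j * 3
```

Let's trace through this code step by step.

Initialize: s = 0
Entering loop: for j in range(8):

After execution: s = 84
84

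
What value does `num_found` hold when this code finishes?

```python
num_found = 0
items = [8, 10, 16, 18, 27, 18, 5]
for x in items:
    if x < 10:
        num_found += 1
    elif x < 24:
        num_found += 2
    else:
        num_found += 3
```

Let's trace through this code step by step.

Initialize: num_found = 0
Initialize: items = [8, 10, 16, 18, 27, 18, 5]
Entering loop: for x in items:

After execution: num_found = 13
13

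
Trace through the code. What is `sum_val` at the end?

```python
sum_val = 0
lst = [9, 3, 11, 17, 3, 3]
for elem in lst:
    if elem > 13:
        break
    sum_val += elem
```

Let's trace through this code step by step.

Initialize: sum_val = 0
Initialize: lst = [9, 3, 11, 17, 3, 3]
Entering loop: for elem in lst:

After execution: sum_val = 23
23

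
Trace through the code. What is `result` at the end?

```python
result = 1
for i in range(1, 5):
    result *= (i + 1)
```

Let's trace through this code step by step.

Initialize: result = 1
Entering loop: for i in range(1, 5):

After execution: result = 120
120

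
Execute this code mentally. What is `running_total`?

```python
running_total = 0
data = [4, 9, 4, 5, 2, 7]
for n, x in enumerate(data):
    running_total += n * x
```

Let's trace through this code step by step.

Initialize: running_total = 0
Initialize: data = [4, 9, 4, 5, 2, 7]
Entering loop: for n, x in enumerate(data):

After execution: running_total = 75
75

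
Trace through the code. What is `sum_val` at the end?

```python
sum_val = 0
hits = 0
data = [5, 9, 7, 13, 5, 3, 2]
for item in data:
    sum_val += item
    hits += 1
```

Let's trace through this code step by step.

Initialize: sum_val = 0
Initialize: hits = 0
Initialize: data = [5, 9, 7, 13, 5, 3, 2]
Entering loop: for item in data:

After execution: sum_val = 44
44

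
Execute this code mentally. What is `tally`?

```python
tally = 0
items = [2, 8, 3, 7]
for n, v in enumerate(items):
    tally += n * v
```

Let's trace through this code step by step.

Initialize: tally = 0
Initialize: items = [2, 8, 3, 7]
Entering loop: for n, v in enumerate(items):

After execution: tally = 35
35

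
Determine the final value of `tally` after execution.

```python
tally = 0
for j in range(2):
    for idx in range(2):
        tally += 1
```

Let's trace through this code step by step.

Initialize: tally = 0
Entering loop: for j in range(2):

After execution: tally = 4
4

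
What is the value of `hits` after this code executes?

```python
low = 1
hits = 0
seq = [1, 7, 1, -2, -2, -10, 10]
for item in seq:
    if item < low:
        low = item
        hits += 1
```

Let's trace through this code step by step.

Initialize: low = 1
Initialize: hits = 0
Initialize: seq = [1, 7, 1, -2, -2, -10, 10]
Entering loop: for item in seq:

After execution: hits = 2
2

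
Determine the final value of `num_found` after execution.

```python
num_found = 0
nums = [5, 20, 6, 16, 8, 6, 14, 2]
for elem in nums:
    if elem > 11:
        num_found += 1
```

Let's trace through this code step by step.

Initialize: num_found = 0
Initialize: nums = [5, 20, 6, 16, 8, 6, 14, 2]
Entering loop: for elem in nums:

After execution: num_found = 3
3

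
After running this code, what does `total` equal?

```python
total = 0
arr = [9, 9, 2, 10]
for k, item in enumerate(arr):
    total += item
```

Let's trace through this code step by step.

Initialize: total = 0
Initialize: arr = [9, 9, 2, 10]
Entering loop: for k, item in enumerate(arr):

After execution: total = 30
30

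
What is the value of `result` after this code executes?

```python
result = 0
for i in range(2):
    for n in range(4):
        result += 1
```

Let's trace through this code step by step.

Initialize: result = 0
Entering loop: for i in range(2):

After execution: result = 8
8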